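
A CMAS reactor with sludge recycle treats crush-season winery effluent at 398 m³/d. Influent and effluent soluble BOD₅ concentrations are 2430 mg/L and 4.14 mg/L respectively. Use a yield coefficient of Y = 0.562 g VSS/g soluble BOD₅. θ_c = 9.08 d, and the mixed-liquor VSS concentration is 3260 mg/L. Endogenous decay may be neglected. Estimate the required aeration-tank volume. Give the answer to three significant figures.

With k_d = 0 the design equation reduces to V = Y Q (S₀−S) θ_c / X = 0.562 × 398 × (2430 − 4.14) × 9.08 / 3260 = 1511 m³.

V ≈ 1510 m³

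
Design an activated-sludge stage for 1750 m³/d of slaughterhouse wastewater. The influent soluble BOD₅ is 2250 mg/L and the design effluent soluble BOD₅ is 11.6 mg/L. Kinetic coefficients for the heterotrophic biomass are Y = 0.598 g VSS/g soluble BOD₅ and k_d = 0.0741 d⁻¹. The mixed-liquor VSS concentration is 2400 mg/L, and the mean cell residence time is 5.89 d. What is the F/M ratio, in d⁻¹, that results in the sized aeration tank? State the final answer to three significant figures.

F/M ≈ 0.410 d⁻¹

Rearranging the biomass balance for a CMAS with decay, V = Y·Q·ΔS·θ_c / [X·(1+k_d θ_c)] = 0.598 × 1750 × (2250 − 11.6) × 5.89 / [2400 × (1 + 0.0741 × 5.89)] = 1.38×10^7 / 3447 = 4002 m³.
Food-to-microorganism ratio F/M = Q S₀ / (V X) = 1750 × 2250 / (4002 × 2400) = 0.4099 d⁻¹.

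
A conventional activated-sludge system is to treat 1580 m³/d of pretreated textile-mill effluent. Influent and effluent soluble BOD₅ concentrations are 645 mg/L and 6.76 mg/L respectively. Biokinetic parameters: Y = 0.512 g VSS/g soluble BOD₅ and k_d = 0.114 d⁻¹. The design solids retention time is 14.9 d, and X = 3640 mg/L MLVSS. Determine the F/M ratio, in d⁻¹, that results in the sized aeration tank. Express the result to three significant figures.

F/M ≈ 0.357 d⁻¹

Rearranging the biomass balance for a CMAS with decay, V = Y·Q·ΔS·θ_c / [X·(1+k_d θ_c)] = 0.512 × 1580 × (645 − 6.76) × 14.9 / [3640 × (1 + 0.114 × 14.9)] = 7.69×10^6 / 9823 = 783.2 m³.
F/M = Q·S₀ / (V·X) = 1580 × 645 / (783.2 × 3640) = 0.3575 g soluble BOD₅·(g VSS·d)⁻¹.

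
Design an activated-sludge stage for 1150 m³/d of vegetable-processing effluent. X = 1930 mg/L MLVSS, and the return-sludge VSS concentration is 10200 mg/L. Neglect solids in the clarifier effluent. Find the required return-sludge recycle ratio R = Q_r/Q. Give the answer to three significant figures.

R ≈ 0.233

Solids balance on the clarifier gives (1+R)X = R·X_r, so R = X/(X_r − X) = 1930 / (10200 − 1930) = 0.2334.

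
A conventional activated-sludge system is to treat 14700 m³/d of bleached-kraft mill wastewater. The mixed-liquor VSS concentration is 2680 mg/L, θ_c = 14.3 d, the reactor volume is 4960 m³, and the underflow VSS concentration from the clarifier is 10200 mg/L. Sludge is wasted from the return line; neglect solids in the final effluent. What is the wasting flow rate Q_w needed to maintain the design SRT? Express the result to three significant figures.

Wasting from the return line (neglecting effluent solids): Q_w = V·X / (θ_c·X_r) = 4960 × 2680 / (14.3 × 10200) = 91.13 m³/d.

Q_w ≈ 91.1 m³/d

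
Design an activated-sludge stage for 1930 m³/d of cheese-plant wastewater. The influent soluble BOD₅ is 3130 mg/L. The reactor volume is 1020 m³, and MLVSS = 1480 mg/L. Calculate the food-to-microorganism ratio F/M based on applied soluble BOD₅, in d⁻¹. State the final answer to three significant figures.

F/M ≈ 4.00 d⁻¹

F/M = applied load / biomass = Q·S₀/(V·X) = 1930 × 3130 / (1020 × 1480) = 4.002 d⁻¹.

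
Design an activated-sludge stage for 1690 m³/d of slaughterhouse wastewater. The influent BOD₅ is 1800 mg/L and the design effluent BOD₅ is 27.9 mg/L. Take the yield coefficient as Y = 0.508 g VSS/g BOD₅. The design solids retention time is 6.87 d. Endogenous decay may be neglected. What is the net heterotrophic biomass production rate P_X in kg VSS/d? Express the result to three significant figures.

P_X ≈ 1520 kg VSS/d

With endogenous decay neglected, the observed yield equals the true yield: Y_obs = Y = 0.508 g VSS/g BOD₅.
ΔS = 1800 − 27.9 = 1772 mg/L, so the substrate removal rate is 1690 × 1772/1000 = 2995 kg BOD₅/d.
Net biomass production P_X = Y_obs × Q·(S₀ − S) = 0.5080 × 2995 = 1521 kg VSS/d.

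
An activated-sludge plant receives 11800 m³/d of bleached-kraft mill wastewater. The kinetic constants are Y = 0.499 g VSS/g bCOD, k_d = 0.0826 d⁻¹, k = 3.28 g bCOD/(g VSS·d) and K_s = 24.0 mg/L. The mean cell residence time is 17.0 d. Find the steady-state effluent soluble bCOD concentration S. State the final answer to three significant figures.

Effluent substrate depends only on kinetics and SRT: S = K_s(1 + k_d θ_c) / [θ_c(Yk − k_d) − 1] = 24.0 × (1 + 0.0826 × 17.0) / [17.0 × (0.499 × 3.28 − 0.0826) − 1] = 57.70 / 25.42 = 2.270 mg/L.

S ≈ 2.27 mg/L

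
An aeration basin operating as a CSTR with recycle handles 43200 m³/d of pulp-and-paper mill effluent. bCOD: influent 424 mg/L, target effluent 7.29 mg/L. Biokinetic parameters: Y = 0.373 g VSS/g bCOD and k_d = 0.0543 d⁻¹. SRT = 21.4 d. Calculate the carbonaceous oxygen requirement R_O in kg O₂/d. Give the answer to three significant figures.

Y_obs = Y / (1 + k_d θ_c) = 0.373 / (1 + 0.0543 × 21.4) = 0.373 / 2.162 = 0.1725.
Mass of bCOD removed per day: Q(S₀ − S) = 43200 × 416.7 g/m³ = 18002 kg/d.
P_X = Y_obs·Q·(S₀ − S) = 0.1725 × 18002 = 3106 kg VSS/d.
R_O = Q·(S₀ − S) − 1.42·P_X = 18002 − 1.42 × 3106 = 13592 kg O₂/d.

R_O ≈ 13600 kg O₂/d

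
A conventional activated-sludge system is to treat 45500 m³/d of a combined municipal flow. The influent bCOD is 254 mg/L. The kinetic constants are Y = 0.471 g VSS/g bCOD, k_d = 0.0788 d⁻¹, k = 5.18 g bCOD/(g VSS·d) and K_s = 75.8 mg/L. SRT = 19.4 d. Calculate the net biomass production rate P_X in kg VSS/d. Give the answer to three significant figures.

P_X ≈ 2120 kg VSS/d

From the Monod/SRT balance for a CMAS, S = K_s·(1+k_d θ_c)/[θ_c·(Y k − k_d) − 1] = 75.8 × (1 + 0.0788 × 19.4) / [19.4 × (0.471 × 5.18 − 0.0788) − 1] = 191.7 / 44.80 = 4.278 mg/L.
The observed yield is Y_obs = Y/(1 + k_d·θ_c) = 0.471 / (1 + 0.0788 × 19.4) = 0.471 / 2.529 = 0.1863 g VSS per g bCOD removed.
Q·(S₀ − S) = 45500 × (254 − 4.28) × 10⁻³ = 11362 kg/d removed.
P_X = Y_obs · Q(S₀ − S) = 0.1863 × 11362 = 2116 kg VSS/d.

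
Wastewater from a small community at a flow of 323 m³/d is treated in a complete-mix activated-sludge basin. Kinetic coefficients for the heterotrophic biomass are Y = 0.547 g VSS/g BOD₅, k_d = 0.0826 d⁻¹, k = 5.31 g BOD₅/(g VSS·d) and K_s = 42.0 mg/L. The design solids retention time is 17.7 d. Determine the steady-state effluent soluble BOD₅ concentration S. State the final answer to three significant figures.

For a completely mixed reactor with recycle the Lawrence–McCarty relation gives S = K_s·(1 + k_d·θ_c) / [θ_c·(Y·k − k_d) − 1] = 42.0 × (1 + 0.0826 × 17.7) / [17.7 × (0.547 × 5.31 − 0.0826) − 1] = 103.4 / 48.95 = 2.113 mg/L.

S ≈ 2.11 mg/L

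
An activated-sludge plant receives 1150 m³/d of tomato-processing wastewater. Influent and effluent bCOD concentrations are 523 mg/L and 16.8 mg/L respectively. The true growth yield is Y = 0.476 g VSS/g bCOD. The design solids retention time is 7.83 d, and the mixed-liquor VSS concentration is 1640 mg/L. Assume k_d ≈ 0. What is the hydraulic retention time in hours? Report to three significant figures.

With k_d = 0 the design equation reduces to V = Y Q (S₀−S) θ_c / X = 0.476 × 1150 × (523 − 16.8) × 7.83 / 1640 = 1323 m³.
HRT = V/Q = 1323 m³ / 1150 m³·d⁻¹ = 1.150 d × 24 = 27.61 h.

τ ≈ 27.6 h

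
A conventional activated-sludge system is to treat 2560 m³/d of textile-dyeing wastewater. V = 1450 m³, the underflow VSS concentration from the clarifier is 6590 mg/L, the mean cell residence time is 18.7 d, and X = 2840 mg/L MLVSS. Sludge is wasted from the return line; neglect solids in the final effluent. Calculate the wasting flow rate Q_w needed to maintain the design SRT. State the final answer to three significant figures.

Q_w ≈ 33.4 m³/d

Wasting from the return line (neglecting effluent solids): Q_w = V·X / (θ_c·X_r) = 1450 × 2840 / (18.7 × 6590) = 33.42 m³/d.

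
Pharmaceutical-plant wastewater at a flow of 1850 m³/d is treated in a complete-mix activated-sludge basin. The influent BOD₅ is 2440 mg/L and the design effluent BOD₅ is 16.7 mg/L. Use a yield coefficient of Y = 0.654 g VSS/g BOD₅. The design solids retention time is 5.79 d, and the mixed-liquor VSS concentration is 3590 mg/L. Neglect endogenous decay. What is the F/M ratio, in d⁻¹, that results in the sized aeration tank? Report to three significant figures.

V·X = Y·Q·ΔS·θ_c gives V = 0.654 × 1850 × (2440 − 16.7) × 5.79 / 3590 = 4729 m³.
F/M = applied load / biomass = Q·S₀/(V·X) = 1850 × 2440 / (4729 × 3590) = 0.2659 d⁻¹.

F/M ≈ 0.266 d⁻¹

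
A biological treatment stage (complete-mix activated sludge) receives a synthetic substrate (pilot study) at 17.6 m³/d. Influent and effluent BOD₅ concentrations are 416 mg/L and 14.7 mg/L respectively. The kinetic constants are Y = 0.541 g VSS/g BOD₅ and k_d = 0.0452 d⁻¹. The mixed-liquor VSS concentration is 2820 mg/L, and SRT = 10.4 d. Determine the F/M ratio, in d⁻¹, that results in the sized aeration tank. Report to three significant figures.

Steady-state biomass mass balance: V·X·(1 + k_d·θ_c) = Y·Q·(S₀ − S)·θ_c, so V = 0.541 × 17.6 × (416 − 14.7) × 10.4 / [2820 × (1 + 0.0452 × 10.4)] = 3.97×10^4 / 4146 = 9.586 m³.
F/M = Q·S₀ / (V·X) = 17.6 × 416 / (9.586 × 2820) = 0.2709 g BOD₅·(g VSS·d)⁻¹.

F/M ≈ 0.271 d⁻¹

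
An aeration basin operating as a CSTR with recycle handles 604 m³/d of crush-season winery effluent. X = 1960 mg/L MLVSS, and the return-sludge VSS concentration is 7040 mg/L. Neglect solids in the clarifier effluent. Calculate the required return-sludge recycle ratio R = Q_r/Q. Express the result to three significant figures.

R ≈ 0.386

Solids balance on the clarifier gives (1+R)X = R·X_r, so R = X/(X_r − X) = 1960 / (7040 − 1960) = 0.3858.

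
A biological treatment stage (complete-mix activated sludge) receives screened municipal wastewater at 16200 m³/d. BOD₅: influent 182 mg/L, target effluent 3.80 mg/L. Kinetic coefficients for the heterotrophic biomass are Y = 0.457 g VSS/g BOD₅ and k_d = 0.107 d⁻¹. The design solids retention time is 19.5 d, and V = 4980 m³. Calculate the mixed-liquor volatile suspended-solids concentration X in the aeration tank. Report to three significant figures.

X ≈ 1670 mg/L

Solving the biomass balance for X: X = Y Q (S₀−S) θ_c / [V (1+k_d θ_c)] = 0.457 × 16200 × (182 − 3.80) × 19.5 / [4980 × (1 + 0.107 × 19.5)] = 1674 mg/L.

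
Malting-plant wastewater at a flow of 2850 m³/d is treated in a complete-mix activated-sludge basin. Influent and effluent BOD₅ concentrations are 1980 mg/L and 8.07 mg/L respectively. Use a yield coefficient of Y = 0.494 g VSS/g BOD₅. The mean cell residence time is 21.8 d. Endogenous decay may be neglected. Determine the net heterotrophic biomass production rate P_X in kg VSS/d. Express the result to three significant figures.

P_X ≈ 2780 kg VSS/d

No decay correction is needed, so Y_obs = Y = 0.494.
Mass of BOD₅ removed per day: Q(S₀ − S) = 2850 × 1972 g/m³ = 5620 kg/d.
So the net sludge growth is P_X = 0.4940 × 5620 = 2776 kg VSS/d.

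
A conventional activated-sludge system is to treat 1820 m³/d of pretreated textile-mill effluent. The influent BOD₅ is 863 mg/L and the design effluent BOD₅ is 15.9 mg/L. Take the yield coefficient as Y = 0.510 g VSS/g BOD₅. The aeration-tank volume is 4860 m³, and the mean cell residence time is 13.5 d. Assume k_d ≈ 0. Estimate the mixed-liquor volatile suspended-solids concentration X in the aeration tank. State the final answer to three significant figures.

Without decay, X = Y Q (S₀−S) θ_c / V = 0.510 × 1820 × (863 − 15.9) × 13.5 / 4860 = 2184 mg/L.

X ≈ 2180 mg/L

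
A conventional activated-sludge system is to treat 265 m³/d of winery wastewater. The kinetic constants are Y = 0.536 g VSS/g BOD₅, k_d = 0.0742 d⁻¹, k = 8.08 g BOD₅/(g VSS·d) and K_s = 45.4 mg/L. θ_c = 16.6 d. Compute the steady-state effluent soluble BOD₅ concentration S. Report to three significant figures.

Effluent substrate depends only on kinetics and SRT: S = K_s(1 + k_d θ_c) / [θ_c(Yk − k_d) − 1] = 45.4 × (1 + 0.0742 × 16.6) / [16.6 × (0.536 × 8.08 − 0.0742) − 1] = 101.3 / 69.66 = 1.454 mg/L.

S ≈ 1.45 mg/L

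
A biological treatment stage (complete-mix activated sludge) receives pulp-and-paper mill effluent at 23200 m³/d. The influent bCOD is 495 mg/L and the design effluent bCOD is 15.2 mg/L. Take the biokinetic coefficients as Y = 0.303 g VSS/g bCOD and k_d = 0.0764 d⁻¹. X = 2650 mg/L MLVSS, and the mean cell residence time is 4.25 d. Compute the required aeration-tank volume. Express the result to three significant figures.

Steady-state biomass mass balance: V·X·(1 + k_d·θ_c) = Y·Q·(S₀ − S)·θ_c, so V = 0.303 × 23200 × (495 − 15.2) × 4.25 / [2650 × (1 + 0.0764 × 4.25)] = 1.43×10^7 / 3510 = 4083 m³.

V ≈ 4080 m³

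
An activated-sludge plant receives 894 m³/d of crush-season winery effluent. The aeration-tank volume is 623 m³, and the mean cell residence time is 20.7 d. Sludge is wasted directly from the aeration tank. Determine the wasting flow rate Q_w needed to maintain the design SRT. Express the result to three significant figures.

For wasting at MLVSS concentration, Q_w = V/θ_c = 623.0/20.7 = 30.10 m³/d.

Q_w ≈ 30.1 m³/d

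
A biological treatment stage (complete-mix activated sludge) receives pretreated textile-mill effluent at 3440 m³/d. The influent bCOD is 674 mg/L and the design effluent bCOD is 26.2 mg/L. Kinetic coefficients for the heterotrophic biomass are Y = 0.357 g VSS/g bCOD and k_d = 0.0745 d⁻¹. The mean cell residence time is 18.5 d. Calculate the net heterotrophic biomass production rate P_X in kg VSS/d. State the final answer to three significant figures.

Y_obs = Y / (1 + k_d θ_c) = 0.357 / (1 + 0.0745 × 18.5) = 0.357 / 2.378 = 0.1501.
Mass of bCOD removed per day: Q(S₀ − S) = 3440 × 647.8 g/m³ = 2228 kg/d.
Net biomass production P_X = Y_obs × Q·(S₀ − S) = 0.1501 × 2228 = 334.5 kg VSS/d.

P_X ≈ 335 kg VSS/d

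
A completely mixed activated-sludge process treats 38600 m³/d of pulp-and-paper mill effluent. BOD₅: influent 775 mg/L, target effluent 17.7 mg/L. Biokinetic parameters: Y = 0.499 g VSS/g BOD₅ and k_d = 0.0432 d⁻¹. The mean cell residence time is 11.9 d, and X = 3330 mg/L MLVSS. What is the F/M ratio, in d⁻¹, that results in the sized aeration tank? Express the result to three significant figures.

From the SRT design equation V = Y Q (S₀−S) θ_c / [X (1 + k_d θ_c)] = 0.499 × 38600 × (775 − 17.7) × 11.9 / [3330 × (1 + 0.0432 × 11.9)] = 1.74×10^8 / 5042 = 34428 m³.
F/M = Q·S₀ / (V·X) = 38600 × 775 / (34428 × 3330) = 0.2609 g BOD₅·(g VSS·d)⁻¹.

F/M ≈ 0.261 d⁻¹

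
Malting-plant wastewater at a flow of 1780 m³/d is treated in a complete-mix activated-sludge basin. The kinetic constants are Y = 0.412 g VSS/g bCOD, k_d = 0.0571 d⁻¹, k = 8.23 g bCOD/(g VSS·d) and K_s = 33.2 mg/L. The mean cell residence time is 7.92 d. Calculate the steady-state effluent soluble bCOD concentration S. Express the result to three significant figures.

S ≈ 1.90 mg/L

From the Monod/SRT balance for a CMAS, S = K_s·(1+k_d θ_c)/[θ_c·(Y k − k_d) − 1] = 33.2 × (1 + 0.0571 × 7.92) / [7.92 × (0.412 × 8.23 − 0.0571) − 1] = 48.21 / 25.40 = 1.898 mg/L.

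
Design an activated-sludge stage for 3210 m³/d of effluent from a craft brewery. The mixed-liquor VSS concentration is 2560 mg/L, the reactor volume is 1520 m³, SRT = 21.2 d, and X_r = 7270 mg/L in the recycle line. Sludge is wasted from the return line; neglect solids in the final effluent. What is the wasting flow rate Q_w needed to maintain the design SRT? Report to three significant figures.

Q_w ≈ 25.2 m³/d

θ_c = V·X/(Q_w·X_r) when wasting from the recycle, so Q_w = V·X/(θ_c·X_r) = 1520 × 2560 / (21.2 × 7270) = 25.25 m³/d.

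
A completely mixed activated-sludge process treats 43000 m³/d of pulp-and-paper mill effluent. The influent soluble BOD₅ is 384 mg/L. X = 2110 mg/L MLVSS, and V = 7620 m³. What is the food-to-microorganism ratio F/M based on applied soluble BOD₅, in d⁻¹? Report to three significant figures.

F/M = applied load / biomass = Q·S₀/(V·X) = 43000 × 384 / (7620 × 2110) = 1.027 d⁻¹.

F/M ≈ 1.03 d⁻¹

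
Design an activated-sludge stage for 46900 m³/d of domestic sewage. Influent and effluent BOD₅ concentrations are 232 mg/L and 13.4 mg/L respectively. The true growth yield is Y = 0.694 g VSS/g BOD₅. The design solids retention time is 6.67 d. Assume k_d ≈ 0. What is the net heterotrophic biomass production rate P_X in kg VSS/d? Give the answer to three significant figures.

Since k_d ≈ 0, Y_obs = Y = 0.694 g VSS/g BOD₅.
ΔS = 232 − 13.4 = 218.6 mg/L, so the substrate removal rate is 46900 × 218.6/1000 = 10252 kg BOD₅/d.
Biomass produced: P_X = Y_obs·Q·ΔS = 0.6940 × 10252 ≈ 7115 kg VSS/d.

P_X ≈ 7120 kg VSS/d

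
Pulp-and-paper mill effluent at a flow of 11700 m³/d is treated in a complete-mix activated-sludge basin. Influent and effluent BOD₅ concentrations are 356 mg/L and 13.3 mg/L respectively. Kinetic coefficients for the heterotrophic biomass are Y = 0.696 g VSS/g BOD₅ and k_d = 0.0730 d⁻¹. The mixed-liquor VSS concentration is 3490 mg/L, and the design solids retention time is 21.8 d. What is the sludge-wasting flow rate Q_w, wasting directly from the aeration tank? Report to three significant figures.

Q_w ≈ 309 m³/d

Steady-state biomass mass balance: V·X·(1 + k_d·θ_c) = Y·Q·(S₀ − S)·θ_c, so V = 0.696 × 11700 × (356 − 13.3) × 21.8 / [3490 × (1 + 0.0730 × 21.8)] = 6.08×10^7 / 9044 = 6727 m³.
Wasting from the aeration tank: Q_w = V / θ_c = 6727 / 21.8 = 308.6 m³/d.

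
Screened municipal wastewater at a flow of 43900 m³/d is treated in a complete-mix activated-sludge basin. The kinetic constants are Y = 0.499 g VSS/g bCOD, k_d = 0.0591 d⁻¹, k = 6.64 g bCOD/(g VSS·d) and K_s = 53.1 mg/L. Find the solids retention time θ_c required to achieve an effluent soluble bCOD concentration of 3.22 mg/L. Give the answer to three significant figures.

θ_c ≈ 7.67 d

At the target effluent, Y k S/(K_s+S) = 0.499×6.64×3.22/56.32 = 0.1894 d⁻¹.
θ_c = 1/(μ − k_d) = 1/(0.1894 − 0.0591) = 1/0.1303 = 7.672 d.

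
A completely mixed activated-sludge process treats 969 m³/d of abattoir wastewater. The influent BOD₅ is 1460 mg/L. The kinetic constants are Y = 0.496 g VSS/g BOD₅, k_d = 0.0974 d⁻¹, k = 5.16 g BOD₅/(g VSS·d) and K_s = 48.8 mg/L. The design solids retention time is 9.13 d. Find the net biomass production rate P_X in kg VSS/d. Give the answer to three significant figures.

For a completely mixed reactor with recycle the Lawrence–McCarty relation gives S = K_s·(1 + k_d·θ_c) / [θ_c·(Y·k − k_d) − 1] = 48.8 × (1 + 0.0974 × 9.13) / [9.13 × (0.496 × 5.16 − 0.0974) − 1] = 92.20 / 21.48 = 4.293 mg/L.
Y_obs = Y / (1 + k_d θ_c) = 0.496 / (1 + 0.0974 × 9.13) = 0.496 / 1.889 = 0.2625.
ΔS = 1460 − 4.29 = 1456 mg/L, so the substrate removal rate is 969 × 1456/1000 = 1411 kg BOD₅/d.
So the net sludge growth is P_X = 0.2625 × 1411 = 370.3 kg VSS/d.

P_X ≈ 370 kg VSS/d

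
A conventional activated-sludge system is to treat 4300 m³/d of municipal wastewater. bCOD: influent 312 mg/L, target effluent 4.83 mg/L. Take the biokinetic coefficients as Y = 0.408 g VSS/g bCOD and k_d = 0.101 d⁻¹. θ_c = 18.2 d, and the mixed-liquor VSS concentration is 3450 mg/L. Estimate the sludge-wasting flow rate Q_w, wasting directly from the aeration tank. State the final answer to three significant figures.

From the SRT design equation V = Y Q (S₀−S) θ_c / [X (1 + k_d θ_c)] = 0.408 × 4300 × (312 − 4.83) × 18.2 / [3450 × (1 + 0.101 × 18.2)] = 9.81×10^6 / 9792 = 1002 m³.
With mixed-liquor wasting, θ_c = V/Q_w, so Q_w = V/θ_c = 1002/18.2 = 55.04 m³/d.

Q_w ≈ 55.0 m³/d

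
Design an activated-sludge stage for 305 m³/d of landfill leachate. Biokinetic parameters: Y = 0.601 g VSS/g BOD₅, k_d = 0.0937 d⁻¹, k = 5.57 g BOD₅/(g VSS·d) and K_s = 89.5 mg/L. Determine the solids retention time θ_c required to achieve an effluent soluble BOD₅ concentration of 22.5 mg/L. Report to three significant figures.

From 1/θ_c = Y·k·S/(K_s + S) − k_d: Y·k·S/(K_s+S) = 0.601 × 5.57 × 22.5 / (89.5 + 22.5) = 0.6725 d⁻¹.
1/θ_c = 0.6725 − 0.0937 = 0.5788 d⁻¹, so θ_c = 1.728 d.

θ_c ≈ 1.73 d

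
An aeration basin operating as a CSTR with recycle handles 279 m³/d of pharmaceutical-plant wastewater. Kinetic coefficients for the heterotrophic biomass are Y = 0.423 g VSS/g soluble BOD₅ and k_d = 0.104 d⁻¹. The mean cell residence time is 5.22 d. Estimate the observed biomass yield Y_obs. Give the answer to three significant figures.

The observed yield is Y_obs = Y/(1 + k_d·θ_c) = 0.423 / (1 + 0.104 × 5.22) = 0.423 / 1.543 = 0.2742 g VSS per g soluble BOD₅ removed.

Y_obs ≈ 0.274 g VSS/g soluble BOD₅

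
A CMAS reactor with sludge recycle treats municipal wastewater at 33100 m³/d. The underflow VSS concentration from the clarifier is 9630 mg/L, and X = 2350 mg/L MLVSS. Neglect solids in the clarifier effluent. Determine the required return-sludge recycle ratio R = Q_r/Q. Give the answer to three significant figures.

Solids balance on the clarifier gives (1+R)X = R·X_r, so R = X/(X_r − X) = 2350 / (9630 − 2350) = 0.3228.

R ≈ 0.323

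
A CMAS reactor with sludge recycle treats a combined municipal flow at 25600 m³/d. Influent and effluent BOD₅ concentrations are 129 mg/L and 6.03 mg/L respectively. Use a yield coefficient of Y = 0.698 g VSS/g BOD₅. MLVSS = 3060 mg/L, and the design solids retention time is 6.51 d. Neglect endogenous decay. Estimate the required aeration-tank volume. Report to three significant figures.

V ≈ 4670 m³

Biomass mass balance (decay neglected): V·X = Y·Q·(S₀ − S)·θ_c, so V = 0.698 × 25600 × (129 − 6.03) × 6.51 / 3060 = 4675 m³.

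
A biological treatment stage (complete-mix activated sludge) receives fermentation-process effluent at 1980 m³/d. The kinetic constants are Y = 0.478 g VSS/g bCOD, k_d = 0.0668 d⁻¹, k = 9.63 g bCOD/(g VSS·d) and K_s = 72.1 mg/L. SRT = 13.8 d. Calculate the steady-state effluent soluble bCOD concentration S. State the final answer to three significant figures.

For a completely mixed reactor with recycle the Lawrence–McCarty relation gives S = K_s·(1 + k_d·θ_c) / [θ_c·(Y·k − k_d) − 1] = 72.1 × (1 + 0.0668 × 13.8) / [13.8 × (0.478 × 9.63 − 0.0668) − 1] = 138.6 / 61.60 = 2.249 mg/L.

S ≈ 2.25 mg/L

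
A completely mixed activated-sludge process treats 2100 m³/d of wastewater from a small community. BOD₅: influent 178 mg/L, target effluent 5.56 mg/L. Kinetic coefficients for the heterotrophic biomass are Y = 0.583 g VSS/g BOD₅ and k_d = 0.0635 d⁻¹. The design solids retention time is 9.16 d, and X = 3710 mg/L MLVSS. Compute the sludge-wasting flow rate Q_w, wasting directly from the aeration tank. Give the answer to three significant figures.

Rearranging the biomass balance for a CMAS with decay, V = Y·Q·ΔS·θ_c / [X·(1+k_d θ_c)] = 0.583 × 2100 × (178 − 5.56) × 9.16 / [3710 × (1 + 0.0635 × 9.16)] = 1.93×10^6 / 5868 = 329.6 m³.
For wasting at MLVSS concentration, Q_w = V/θ_c = 329.6/9.16 = 35.98 m³/d.

Q_w ≈ 36.0 m³/d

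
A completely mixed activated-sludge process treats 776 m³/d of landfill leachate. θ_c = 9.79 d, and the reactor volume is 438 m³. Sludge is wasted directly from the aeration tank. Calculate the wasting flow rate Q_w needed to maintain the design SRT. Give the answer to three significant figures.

Q_w ≈ 44.7 m³/d

Wasting from the aeration tank: Q_w = V / θ_c = 438.0 / 9.79 = 44.74 m³/d.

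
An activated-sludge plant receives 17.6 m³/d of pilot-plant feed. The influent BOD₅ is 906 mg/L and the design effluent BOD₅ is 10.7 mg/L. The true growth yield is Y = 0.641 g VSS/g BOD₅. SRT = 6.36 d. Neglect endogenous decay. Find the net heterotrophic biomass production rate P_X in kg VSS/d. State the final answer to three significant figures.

P_X ≈ 10.1 kg VSS/d

With endogenous decay neglected, the observed yield equals the true yield: Y_obs = Y = 0.641 g VSS/g BOD₅.
Substrate removed = Q·(S₀ − S) = 17.6 m³/d × (906 − 10.7) g/m³ = 1.58×10^4 g/d = 15.76 kg/d.
So the net sludge growth is P_X = 0.6410 × 15.76 = 10.10 kg VSS/d.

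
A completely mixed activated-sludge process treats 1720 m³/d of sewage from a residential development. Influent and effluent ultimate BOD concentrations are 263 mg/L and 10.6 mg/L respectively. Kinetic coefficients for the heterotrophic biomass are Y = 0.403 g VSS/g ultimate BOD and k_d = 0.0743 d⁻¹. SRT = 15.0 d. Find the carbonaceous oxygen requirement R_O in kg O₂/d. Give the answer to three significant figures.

R_O ≈ 317 kg O₂/d

Correct the yield for decay: Y_obs = Y/(1 + k_d θ_c) = 0.403 / (1 + 0.0743 × 15.0) = 0.403 / 2.115 = 0.1906.
Substrate removed = Q·(S₀ − S) = 1720 m³/d × (263 − 10.6) g/m³ = 4.34×10^5 g/d = 434.1 kg/d.
Biomass synthesised: P_X = Y_obs × 434.1 = 82.74 kg VSS/d.
R_O = Q·ΔS − 1.42 P_X = 434.1 − 117.5 = 316.6 kg O₂/d.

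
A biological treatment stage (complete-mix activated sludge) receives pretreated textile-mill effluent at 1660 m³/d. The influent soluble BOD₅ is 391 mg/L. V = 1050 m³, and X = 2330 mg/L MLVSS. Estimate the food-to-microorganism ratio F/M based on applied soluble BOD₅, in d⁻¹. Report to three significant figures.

F/M = applied load / biomass = Q·S₀/(V·X) = 1660 × 391 / (1050 × 2330) = 0.2653 d⁻¹.

F/M ≈ 0.265 d⁻¹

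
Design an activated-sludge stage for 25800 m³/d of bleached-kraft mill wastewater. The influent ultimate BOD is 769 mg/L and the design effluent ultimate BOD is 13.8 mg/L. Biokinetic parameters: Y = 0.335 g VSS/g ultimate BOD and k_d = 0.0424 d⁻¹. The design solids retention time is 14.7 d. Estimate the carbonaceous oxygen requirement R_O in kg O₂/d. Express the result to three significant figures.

The observed yield is Y_obs = Y/(1 + k_d·θ_c) = 0.335 / (1 + 0.0424 × 14.7) = 0.335 / 1.623 = 0.2064 g VSS per g ultimate BOD removed.
Q·(S₀ − S) = 25800 × (769 − 13.8) × 10⁻³ = 19484 kg/d removed.
Biomass synthesised: P_X = Y_obs × 19484 = 4021 kg VSS/d.
R_O = Q·(S₀ − S) − 1.42·P_X = 19484 − 1.42 × 4021 = 13774 kg O₂/d.

R_O ≈ 13800 kg O₂/d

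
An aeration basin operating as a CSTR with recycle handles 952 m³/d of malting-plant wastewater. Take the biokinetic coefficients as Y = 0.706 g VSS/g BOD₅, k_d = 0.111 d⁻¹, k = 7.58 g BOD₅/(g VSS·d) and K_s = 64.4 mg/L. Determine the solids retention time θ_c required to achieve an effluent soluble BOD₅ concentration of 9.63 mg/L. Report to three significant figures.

From 1/θ_c = Y·k·S/(K_s + S) − k_d: Y·k·S/(K_s+S) = 0.706 × 7.58 × 9.63 / (64.4 + 9.63) = 0.6961 d⁻¹.
Then 1/θ_c = μ − k_d = 0.6961 − 0.111 = 0.5851 d⁻¹, giving θ_c = 1.709 d.

θ_c ≈ 1.71 d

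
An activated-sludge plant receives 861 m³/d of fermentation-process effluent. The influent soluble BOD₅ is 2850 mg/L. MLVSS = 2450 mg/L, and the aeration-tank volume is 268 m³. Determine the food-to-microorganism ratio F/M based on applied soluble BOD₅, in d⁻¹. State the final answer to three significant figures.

F/M ≈ 3.74 d⁻¹

Food-to-microorganism ratio F/M = Q S₀ / (V X) = 861 × 2850 / (268.0 × 2450) = 3.737 d⁻¹.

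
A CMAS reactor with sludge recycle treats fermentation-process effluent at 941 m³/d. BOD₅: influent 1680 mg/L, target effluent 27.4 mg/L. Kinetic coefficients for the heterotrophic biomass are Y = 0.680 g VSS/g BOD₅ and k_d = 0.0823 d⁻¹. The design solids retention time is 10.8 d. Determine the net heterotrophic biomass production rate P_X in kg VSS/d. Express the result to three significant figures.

P_X ≈ 560 kg VSS/d

The observed yield is Y_obs = Y/(1 + k_d·θ_c) = 0.680 / (1 + 0.0823 × 10.8) = 0.680 / 1.889 = 0.3600 g VSS per g BOD₅ removed.
Substrate removed = Q·(S₀ − S) = 941 m³/d × (1680 − 27.4) g/m³ = 1.56×10^6 g/d = 1555 kg/d.
P_X = Y_obs · Q(S₀ − S) = 0.3600 × 1555 = 559.8 kg VSS/d.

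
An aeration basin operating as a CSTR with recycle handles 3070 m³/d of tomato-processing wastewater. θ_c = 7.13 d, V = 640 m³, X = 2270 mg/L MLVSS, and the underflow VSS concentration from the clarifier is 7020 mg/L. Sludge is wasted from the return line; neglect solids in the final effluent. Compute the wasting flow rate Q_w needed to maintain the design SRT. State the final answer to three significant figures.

Q_w ≈ 29.0 m³/d

Wasting from the return line (neglecting effluent solids): Q_w = V·X / (θ_c·X_r) = 640.0 × 2270 / (7.13 × 7020) = 29.03 m³/d.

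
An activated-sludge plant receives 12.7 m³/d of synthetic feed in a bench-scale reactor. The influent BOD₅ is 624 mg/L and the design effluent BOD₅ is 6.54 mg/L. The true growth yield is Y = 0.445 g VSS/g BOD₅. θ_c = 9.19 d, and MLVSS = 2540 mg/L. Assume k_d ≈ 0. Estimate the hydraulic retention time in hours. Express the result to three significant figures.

τ ≈ 23.9 h

V·X = Y·Q·ΔS·θ_c gives V = 0.445 × 12.7 × (624 − 6.54) × 9.19 / 2540 = 12.63 m³.
HRT = V/Q = 12.63 m³ / 12.7 m³·d⁻¹ = 0.9941 d × 24 = 23.86 h.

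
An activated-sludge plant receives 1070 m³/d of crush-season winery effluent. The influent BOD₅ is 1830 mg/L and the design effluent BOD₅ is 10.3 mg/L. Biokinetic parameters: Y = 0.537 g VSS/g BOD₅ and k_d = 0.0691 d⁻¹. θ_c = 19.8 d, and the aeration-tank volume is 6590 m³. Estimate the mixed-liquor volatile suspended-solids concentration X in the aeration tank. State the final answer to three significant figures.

X ≈ 1330 mg/L

Solving the biomass balance for X: X = Y Q (S₀−S) θ_c / [V (1+k_d θ_c)] = 0.537 × 1070 × (1830 − 10.3) × 19.8 / [6590 × (1 + 0.0691 × 19.8)] = 1327 mg/L.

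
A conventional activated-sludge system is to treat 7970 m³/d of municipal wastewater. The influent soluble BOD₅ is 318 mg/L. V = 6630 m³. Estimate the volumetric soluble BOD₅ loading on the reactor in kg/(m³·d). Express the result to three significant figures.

Applied soluble BOD₅ load per unit volume = Q·S₀/V = (7970 × 318/1000)/6630 = 0.3823 kg soluble BOD₅·m⁻³·d⁻¹.

L_v ≈ 0.382 kg soluble BOD₅/(m³·d)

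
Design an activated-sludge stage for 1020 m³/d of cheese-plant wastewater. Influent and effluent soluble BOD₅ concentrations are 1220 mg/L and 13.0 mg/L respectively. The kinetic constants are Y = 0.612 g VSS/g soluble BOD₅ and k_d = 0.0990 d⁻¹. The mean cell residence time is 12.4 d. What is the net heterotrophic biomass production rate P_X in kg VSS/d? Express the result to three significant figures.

The observed yield is Y_obs = Y/(1 + k_d·θ_c) = 0.612 / (1 + 0.0990 × 12.4) = 0.612 / 2.228 = 0.2747 g VSS per g soluble BOD₅ removed.
Mass of soluble BOD₅ removed per day: Q(S₀ − S) = 1020 × 1207 g/m³ = 1231 kg/d.
Net biomass production P_X = Y_obs × Q·(S₀ − S) = 0.2747 × 1231 = 338.2 kg VSS/d.

P_X ≈ 338 kg VSS/d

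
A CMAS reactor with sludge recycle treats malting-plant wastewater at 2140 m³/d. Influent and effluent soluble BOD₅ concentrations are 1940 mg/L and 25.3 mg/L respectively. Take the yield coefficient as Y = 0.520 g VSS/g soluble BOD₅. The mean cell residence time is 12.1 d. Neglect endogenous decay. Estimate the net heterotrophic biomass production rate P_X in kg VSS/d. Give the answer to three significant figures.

With endogenous decay neglected, the observed yield equals the true yield: Y_obs = Y = 0.520 g VSS/g soluble BOD₅.
Q·(S₀ − S) = 2140 × (1940 − 25.3) × 10⁻³ = 4097 kg/d removed.
Biomass produced: P_X = Y_obs·Q·ΔS = 0.5200 × 4097 ≈ 2131 kg VSS/d.

P_X ≈ 2130 kg VSS/d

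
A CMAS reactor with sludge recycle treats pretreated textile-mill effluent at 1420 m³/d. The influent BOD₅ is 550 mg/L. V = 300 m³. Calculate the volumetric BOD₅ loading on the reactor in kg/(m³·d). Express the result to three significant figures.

L_v ≈ 2.60 kg BOD₅/(m³·d)

Applied BOD₅ load per unit volume = Q·S₀/V = (1420 × 550/1000)/300.0 = 2.603 kg BOD₅·m⁻³·d⁻¹.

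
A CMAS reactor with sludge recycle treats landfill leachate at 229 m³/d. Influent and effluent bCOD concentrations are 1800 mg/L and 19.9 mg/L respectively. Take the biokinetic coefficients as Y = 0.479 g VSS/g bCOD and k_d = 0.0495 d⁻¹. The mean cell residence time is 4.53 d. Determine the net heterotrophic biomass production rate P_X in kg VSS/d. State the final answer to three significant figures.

Y_obs = Y / (1 + k_d θ_c) = 0.479 / (1 + 0.0495 × 4.53) = 0.479 / 1.224 = 0.3913.
Q·(S₀ − S) = 229 × (1800 − 19.9) × 10⁻³ = 407.6 kg/d removed.
Biomass produced: P_X = Y_obs·Q·ΔS = 0.3913 × 407.6 ≈ 159.5 kg VSS/d.

P_X ≈ 159 kg VSS/d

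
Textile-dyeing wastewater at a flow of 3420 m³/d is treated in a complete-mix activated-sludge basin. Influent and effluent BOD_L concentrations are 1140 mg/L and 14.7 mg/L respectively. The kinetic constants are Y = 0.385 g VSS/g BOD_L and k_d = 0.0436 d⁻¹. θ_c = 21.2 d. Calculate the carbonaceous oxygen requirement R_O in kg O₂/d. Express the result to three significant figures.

R_O ≈ 2760 kg O₂/d

Observed yield with endogenous decay: Y_obs = Y / (1 + k_d·θ_c) = 0.385 / (1 + 0.0436 × 21.2) = 0.385 / 1.924 = 0.2001 g VSS/g BOD_L.
Mass of BOD_L removed per day: Q(S₀ − S) = 3420 × 1125 g/m³ = 3849 kg/d.
Net sludge production P_X = 0.2001 × 3849 = 770.0 kg VSS/d.
R_O = Q·(S₀ − S) − 1.42·P_X = 3849 − 1.42 × 770.0 = 2755 kg O₂/d.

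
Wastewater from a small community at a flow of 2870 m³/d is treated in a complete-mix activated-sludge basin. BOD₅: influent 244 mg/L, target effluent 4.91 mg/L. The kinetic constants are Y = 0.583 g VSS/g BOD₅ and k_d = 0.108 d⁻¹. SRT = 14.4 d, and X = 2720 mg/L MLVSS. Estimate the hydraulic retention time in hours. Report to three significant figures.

Rearranging the biomass balance for a CMAS with decay, V = Y·Q·ΔS·θ_c / [X·(1+k_d θ_c)] = 0.583 × 2870 × (244 − 4.91) × 14.4 / [2720 × (1 + 0.108 × 14.4)] = 5.76×10^6 / 6950 = 828.9 m³.
Hydraulic retention time τ = V/Q = 828.9 / 2870 = 0.2888 d = 6.931 h.

τ ≈ 6.93 h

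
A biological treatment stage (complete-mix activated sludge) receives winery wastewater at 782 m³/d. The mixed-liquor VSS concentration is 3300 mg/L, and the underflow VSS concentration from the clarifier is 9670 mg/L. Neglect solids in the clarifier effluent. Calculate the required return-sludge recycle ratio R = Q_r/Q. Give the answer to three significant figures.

R ≈ 0.518

Solids balance on the clarifier gives (1+R)X = R·X_r, so R = X/(X_r − X) = 3300 / (9670 − 3300) = 0.5181.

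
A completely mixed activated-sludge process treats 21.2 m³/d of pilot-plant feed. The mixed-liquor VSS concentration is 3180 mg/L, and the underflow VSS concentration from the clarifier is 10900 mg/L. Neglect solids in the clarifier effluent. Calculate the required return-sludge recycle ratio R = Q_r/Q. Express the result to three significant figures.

Solids balance on the clarifier gives (1+R)X = R·X_r, so R = X/(X_r − X) = 3180 / (10900 − 3180) = 0.4119.

R ≈ 0.412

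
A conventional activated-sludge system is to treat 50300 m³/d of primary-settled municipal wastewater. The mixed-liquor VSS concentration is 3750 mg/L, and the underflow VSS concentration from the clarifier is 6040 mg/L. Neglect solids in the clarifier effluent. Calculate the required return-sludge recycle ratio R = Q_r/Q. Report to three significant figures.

R ≈ 1.64

Mass balance around the secondary clarifier (neglecting effluent solids): R = X / (X_r − X) = 3750 / (6040 − 3750) = 1.638.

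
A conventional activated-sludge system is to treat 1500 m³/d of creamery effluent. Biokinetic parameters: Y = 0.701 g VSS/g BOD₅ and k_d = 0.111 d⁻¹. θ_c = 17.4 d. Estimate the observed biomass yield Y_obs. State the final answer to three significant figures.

Observed yield with endogenous decay: Y_obs = Y / (1 + k_d·θ_c) = 0.701 / (1 + 0.111 × 17.4) = 0.701 / 2.931 = 0.2391 g VSS/g BOD₅.

Y_obs ≈ 0.239 g VSS/g BOD₅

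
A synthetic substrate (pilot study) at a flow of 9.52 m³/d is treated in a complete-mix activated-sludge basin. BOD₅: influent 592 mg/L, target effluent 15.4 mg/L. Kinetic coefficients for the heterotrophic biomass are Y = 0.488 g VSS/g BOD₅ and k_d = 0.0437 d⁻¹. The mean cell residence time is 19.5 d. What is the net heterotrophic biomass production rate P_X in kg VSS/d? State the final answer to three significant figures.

P_X ≈ 1.45 kg VSS/d

Observed yield with endogenous decay: Y_obs = Y / (1 + k_d·θ_c) = 0.488 / (1 + 0.0437 × 19.5) = 0.488 / 1.852 = 0.2635 g VSS/g BOD₅.
Substrate removed = Q·(S₀ − S) = 9.52 m³/d × (592 − 15.4) g/m³ = 5.49×10^3 g/d = 5.489 kg/d.
So the net sludge growth is P_X = 0.2635 × 5.489 = 1.446 kg VSS/d.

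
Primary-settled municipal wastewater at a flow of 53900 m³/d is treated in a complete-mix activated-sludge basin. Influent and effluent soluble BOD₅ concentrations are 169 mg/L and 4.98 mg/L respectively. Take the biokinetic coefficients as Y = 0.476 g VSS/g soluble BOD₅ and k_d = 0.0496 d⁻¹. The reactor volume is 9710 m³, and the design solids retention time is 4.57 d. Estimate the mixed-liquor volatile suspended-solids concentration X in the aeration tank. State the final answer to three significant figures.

X = Y·Q·ΔS·θ_c / [V·(1 + k_d θ_c)] = 0.476 × 53900 × (169 − 4.98) × 4.57 / [9710 × (1 + 0.0496 × 4.57)] = 1615 mg/L.

X ≈ 1610 mg/L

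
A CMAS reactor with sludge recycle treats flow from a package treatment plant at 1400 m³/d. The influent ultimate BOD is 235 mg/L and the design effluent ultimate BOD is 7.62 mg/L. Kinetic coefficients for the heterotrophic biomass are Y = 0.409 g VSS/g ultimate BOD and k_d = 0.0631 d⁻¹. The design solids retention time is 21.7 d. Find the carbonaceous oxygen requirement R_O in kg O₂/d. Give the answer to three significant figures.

R_O ≈ 240 kg O₂/d

Y_obs = Y / (1 + k_d θ_c) = 0.409 / (1 + 0.0631 × 21.7) = 0.409 / 2.369 = 0.1726.
Mass of ultimate BOD removed per day: Q(S₀ − S) = 1400 × 227.4 g/m³ = 318.3 kg/d.
P_X = Y_obs·Q·(S₀ − S) = 0.1726 × 318.3 = 54.95 kg VSS/d.
R_O = Q·ΔS − 1.42 P_X = 318.3 − 78.03 = 240.3 kg O₂/d.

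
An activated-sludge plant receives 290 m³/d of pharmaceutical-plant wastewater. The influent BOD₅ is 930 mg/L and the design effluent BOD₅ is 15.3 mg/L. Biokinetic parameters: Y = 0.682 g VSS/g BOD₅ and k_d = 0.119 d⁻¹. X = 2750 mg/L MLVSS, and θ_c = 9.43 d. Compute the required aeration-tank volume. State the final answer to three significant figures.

From the SRT design equation V = Y Q (S₀−S) θ_c / [X (1 + k_d θ_c)] = 0.682 × 290 × (930 − 15.3) × 9.43 / [2750 × (1 + 0.119 × 9.43)] = 1.71×10^6 / 5836 = 292.3 m³.

V ≈ 292 m³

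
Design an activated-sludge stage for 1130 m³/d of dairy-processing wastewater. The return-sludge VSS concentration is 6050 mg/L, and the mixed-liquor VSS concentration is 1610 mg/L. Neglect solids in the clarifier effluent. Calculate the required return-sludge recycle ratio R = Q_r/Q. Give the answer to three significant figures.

R ≈ 0.363

R = Q_r/Q = X/(X_r − X) = 1610 / (6050 − 1610) = 0.3626.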